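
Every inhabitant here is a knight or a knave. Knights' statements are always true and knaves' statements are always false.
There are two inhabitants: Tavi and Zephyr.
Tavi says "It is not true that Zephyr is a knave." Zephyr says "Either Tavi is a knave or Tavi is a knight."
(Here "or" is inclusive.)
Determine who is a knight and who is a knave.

Tavi is a knight and Zephyr is a knight.

Tavi is a knight; "it is not true that Zephyr is a knave" is true, as required.
Zephyr is a knight; "either Tavi is a knave or Tavi is a knight" is true, as required.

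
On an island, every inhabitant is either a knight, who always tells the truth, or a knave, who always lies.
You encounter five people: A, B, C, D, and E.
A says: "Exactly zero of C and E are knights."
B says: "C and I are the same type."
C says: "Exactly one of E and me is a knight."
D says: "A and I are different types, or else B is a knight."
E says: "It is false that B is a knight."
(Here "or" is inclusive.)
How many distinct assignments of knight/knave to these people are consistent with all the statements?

1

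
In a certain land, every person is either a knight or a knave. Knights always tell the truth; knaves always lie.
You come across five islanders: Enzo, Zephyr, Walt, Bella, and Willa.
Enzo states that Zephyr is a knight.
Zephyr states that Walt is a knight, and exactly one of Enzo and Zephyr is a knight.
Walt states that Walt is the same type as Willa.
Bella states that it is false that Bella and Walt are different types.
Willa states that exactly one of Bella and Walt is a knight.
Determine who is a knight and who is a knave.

Knights: Walt and Willa. Knaves: Enzo, Zephyr, and Bella.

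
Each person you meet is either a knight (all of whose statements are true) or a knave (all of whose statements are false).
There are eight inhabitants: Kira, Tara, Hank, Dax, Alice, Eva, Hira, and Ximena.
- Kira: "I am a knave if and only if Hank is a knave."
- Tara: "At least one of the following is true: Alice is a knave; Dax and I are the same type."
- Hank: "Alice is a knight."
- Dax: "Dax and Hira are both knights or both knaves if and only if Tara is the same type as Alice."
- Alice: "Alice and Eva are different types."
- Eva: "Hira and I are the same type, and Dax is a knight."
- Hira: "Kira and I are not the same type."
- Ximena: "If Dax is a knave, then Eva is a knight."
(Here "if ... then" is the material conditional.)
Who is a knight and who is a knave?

Kira is a knave, so "I am a knave if and only if Hank is a knave" must be false — and it is.
Since Tara is a knight, "at least one of the following is true: Alice is a knave; Dax and I are the same type" needs to be True, which holds.
Hank is a knight; "Alice is a knight" is True, as required.
Since Dax is a knight, "Dax and Hira are both knights or both knaves if and only if Tara is the same type as Alice" needs to be True, which holds.
Since Alice is a knight, "Alice and Eva are different types" needs to be True, which holds.
Eva is a knave, so "Hira and I are the same type, and Dax is a knight" must be false — and it is.
Hira is a knight; "Kira and I are not the same type" is True, as required.
As a knight, Ximena's statement "if Dax is a knave, then Eva is a knight" should be True; it is.

Kira is a knave, Tara is a knight, Hank is a knight, Dax is a knight, Alice is a knight, Eva is a knave, Hira is a knight, and Ximena is a knight.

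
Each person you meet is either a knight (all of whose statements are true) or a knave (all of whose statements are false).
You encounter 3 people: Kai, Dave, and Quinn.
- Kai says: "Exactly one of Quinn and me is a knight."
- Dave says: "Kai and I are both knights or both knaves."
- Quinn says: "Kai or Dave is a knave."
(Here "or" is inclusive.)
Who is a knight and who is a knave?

Kai is a knight, Dave is a knight, and Quinn is a knave.

Suppose Kai is a knave. Then Kai's statement "exactly one of Quinn and me is a knight" would have to be false. Checking the 4 ways to assign the others, none is consistent with every speaker.
(For instance, with Dave=knight, Quinn=knave, Dave's claim "Kai and I are both knights or both knaves" comes out false where it would need to be true.)
So Kai must be a knight, making "exactly one of Quinn and me is a knight" true. Taking Kai=knight, Dave=knight, Quinn=knave, each remaining statement checks out:
  Dave (knight): "Kai and I are both knights or both knaves" — true. ✓
  Quinn (knave): "Kai or Dave is a knave" — false. ✓
This is the unique consistent assignment.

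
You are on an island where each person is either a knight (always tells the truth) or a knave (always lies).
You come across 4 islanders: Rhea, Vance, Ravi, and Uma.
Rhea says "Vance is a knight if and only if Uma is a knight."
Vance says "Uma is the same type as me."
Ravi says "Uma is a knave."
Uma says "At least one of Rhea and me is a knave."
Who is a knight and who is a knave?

Suppose Rhea is a knight. Then Rhea's statement "Vance is a knight if and only if Uma is a knight" would have to be true. Checking the 8 ways to assign the others, none is consistent with every speaker.
(For instance, with Vance=knave, Ravi=knave, Uma=knight, Rhea's claim "Vance is a knight if and only if Uma is a knight" comes out false where it would need to be true.)
So Rhea must be a knave, making "Vance is a knight if and only if Uma is a knight" false. Taking Rhea=knave, Vance=knave, Ravi=knave, Uma=knight, each remaining statement checks out:
  Vance (knave): "Uma is the same type as me" — false. ✓
  Ravi (knave): "Uma is a knave" — false. ✓
  Uma (knight): "at least one of Rhea and me is a knave" — true. ✓
This is the unique consistent assignment.

Rhea is a knave, Vance is a knave, Ravi is a knave, and Uma is a knight.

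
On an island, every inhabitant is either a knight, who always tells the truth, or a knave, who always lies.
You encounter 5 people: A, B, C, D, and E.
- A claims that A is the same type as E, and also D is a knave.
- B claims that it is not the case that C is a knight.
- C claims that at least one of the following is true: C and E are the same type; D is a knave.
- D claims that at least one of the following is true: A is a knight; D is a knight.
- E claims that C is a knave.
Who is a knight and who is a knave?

As a knave, A's statement "A is the same type as E, and also D is a knave" should be False; it is.
B (knight): "it is not the case that C is a knight" — true. ✓
Since C is a knave, "at least one of the following is true: C and E are the same type; D is a knave" needs to be False, which holds.
Since D is a knight, "at least one of the following is true: A is a knight; D is a knight" needs to be true, which holds.
E is a knight, and the claim "C is a knave" is indeed true.

A is a knave, B is a knight, C is a knave, D is a knight, and E is a knight.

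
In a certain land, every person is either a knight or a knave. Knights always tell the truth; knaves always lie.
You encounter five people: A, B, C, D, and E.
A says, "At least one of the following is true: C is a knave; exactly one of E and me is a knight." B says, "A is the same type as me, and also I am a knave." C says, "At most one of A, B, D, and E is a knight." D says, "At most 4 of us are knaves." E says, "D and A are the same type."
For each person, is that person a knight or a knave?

A is a knight, B is a knave, C is a knave, D is a knight, and E is a knight.

A is a knight; "at least one of the following is true: C is a knave; exactly one of E and me is a knight" is true, as required.
B (knave): "A is the same type as me, and also I am a knave" — false. ✓
Since C is a knave, "at most one of A, B, D, and E is a knight" needs to be false, which holds.
As a knight, D's statement "at most 4 of us are knaves" should be true; it is.
E (knight): "D and A are the same type" — true. ✓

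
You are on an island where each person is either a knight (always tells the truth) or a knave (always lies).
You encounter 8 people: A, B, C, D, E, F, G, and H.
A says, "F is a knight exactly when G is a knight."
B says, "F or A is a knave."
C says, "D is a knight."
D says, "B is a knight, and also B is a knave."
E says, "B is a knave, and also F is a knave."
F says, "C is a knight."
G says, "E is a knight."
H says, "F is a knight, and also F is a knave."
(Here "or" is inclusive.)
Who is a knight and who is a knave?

A is a knight, B is a knight, C is a knave, D is a knave, E is a knave, F is a knave, G is a knave, and H is a knave.

A is a knight, so "F is a knight exactly when G is a knight" must be True — and it is.
Since B is a knight, "F or A is a knave" needs to be True, which holds.
C is a knave; "D is a knight" is false, as required.
D (knave): "B is a knight, and also B is a knave" — false. ✓
E is a knave, and the claim "B is a knave, and also F is a knave" is indeed false.
F is a knave, and the claim "C is a knight" is indeed false.
G is a knave, so "E is a knight" must be false — and it is.
Since H is a knave, "F is a knight, and also F is a knave" needs to be false, which holds.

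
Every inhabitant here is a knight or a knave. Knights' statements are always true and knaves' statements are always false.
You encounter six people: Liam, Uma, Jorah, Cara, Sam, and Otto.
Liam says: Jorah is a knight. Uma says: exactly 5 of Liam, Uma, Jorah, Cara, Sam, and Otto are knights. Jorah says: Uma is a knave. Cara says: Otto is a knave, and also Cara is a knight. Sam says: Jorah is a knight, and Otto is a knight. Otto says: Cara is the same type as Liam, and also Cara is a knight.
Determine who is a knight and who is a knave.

As a knight, Liam's statement "Jorah is a knight" should be True; it is.
Uma is a knave; "exactly 5 of Liam, Uma, Jorah, Cara, Sam, and Otto are knights" is False, as required.
Jorah is a knight; "Uma is a knave" is True, as required.
Cara is a knave, and the claim "Otto is a knave, and also Cara is a knight" is indeed False.
Sam is a knave; "Jorah is a knight, and Otto is a knight" is False, as required.
Otto is a knave, so "Cara is the same type as Liam, and also Cara is a knight" must be False — and it is.

Liam is a knight, Uma is a knave, Jorah is a knight, Cara is a knave, Sam is a knave, and Otto is a knave.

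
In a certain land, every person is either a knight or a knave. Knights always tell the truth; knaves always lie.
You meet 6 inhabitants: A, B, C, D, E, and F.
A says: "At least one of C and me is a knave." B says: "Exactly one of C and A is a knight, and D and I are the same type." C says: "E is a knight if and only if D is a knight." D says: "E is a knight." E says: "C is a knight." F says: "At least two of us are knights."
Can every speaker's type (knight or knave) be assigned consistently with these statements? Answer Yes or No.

No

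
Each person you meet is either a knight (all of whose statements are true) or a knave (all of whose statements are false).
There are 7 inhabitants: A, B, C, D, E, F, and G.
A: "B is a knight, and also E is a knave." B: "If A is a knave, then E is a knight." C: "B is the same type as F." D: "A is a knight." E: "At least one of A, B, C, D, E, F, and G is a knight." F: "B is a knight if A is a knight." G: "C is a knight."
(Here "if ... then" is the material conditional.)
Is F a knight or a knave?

F is a knight.

Consistent assignments: {A=knave, B=knight, C=knight, D=knave, E=knight, F=knight, G=knight}
In every consistent assignment, F is a knight.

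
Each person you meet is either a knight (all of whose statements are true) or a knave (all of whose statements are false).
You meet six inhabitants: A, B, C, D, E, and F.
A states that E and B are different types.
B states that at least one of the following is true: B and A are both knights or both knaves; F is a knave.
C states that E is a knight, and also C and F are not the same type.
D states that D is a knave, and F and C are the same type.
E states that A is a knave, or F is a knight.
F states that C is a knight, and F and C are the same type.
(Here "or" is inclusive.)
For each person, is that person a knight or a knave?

A is a knave; "E and B are different types" is false, as required.
Since B is a knight, "at least one of the following is true: B and A are both knights or both knaves; F is a knave" needs to be true, which holds.
C is a knight, so "E is a knight, and also C and F are not the same type" must be true — and it is.
D is a knave; "D is a knave, and F and C are the same type" is false, as required.
As a knight, E's statement "A is a knave, or F is a knight" should be true; it is.
As a knave, F's statement "C is a knight, and F and C are the same type" should be false; it is.

Knights: B, C, and E. Knaves: A, D, and F.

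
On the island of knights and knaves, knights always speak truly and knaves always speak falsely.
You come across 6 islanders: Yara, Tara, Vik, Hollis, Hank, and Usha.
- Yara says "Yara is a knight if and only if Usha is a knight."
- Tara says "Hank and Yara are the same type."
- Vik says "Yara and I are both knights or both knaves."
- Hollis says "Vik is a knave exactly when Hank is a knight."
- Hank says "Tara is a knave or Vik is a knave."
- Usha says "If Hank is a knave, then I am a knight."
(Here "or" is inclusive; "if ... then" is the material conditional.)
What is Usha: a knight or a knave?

Consistent assignments: {Yara=knight, Tara=knight, Vik=knave, Hollis=knight, Hank=knight, Usha=knight}
In every consistent assignment, Usha is a knight.

Usha is a knight.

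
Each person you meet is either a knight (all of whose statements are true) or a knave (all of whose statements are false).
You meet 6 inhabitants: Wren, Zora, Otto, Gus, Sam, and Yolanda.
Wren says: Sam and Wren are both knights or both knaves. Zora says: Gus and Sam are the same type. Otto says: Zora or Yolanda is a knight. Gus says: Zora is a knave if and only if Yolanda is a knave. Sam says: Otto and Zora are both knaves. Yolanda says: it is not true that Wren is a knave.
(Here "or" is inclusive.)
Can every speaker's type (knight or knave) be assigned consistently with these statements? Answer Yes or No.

Checking all 64 assignments, each has at least one speaker whose statement's truth value contradicts their type.

No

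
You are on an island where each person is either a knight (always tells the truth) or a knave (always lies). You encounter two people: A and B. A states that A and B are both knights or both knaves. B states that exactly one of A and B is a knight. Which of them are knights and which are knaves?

Knights: B. Knaves: A.

A is a knave; "A and B are both knights or both knaves" is false, as required.
Since B is a knight, "exactly one of A and B is a knight" needs to be true, which holds.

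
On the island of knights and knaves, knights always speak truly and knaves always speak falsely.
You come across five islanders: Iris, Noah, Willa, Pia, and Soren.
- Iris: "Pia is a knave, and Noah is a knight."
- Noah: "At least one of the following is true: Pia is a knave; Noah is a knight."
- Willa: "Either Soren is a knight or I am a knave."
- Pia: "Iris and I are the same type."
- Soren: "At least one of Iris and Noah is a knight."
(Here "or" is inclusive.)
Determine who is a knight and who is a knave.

Iris is a knight, Noah is a knight, Willa is a knight, Pia is a knave, and Soren is a knight.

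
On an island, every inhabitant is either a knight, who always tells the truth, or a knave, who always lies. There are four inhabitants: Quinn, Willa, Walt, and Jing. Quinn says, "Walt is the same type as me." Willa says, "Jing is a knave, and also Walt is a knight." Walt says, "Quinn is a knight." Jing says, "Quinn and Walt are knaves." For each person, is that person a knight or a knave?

Quinn is a knight, Willa is a knight, Walt is a knight, and Jing is a knave.

Quinn is a knight, and the claim "Walt is the same type as me" is indeed true.
Willa (knight): "Jing is a knave, and also Walt is a knight" — true. ✓
Walt is a knight, so "Quinn is a knight" must be true — and it is.
Since Jing is a knave, "Quinn and Walt are knaves" needs to be false, which holds.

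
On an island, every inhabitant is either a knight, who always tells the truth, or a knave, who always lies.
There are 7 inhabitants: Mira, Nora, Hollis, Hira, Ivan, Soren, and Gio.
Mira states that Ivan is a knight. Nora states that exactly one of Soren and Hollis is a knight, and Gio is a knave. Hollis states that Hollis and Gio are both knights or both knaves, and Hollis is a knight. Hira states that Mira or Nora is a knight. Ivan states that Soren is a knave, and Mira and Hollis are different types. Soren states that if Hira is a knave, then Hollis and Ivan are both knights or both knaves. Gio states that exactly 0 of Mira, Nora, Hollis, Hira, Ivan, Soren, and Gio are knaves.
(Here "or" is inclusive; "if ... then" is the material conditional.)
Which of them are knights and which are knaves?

Mira is a knave, Nora is a knight, Hollis is a knave, Hira is a knight, Ivan is a knave, Soren is a knight, and Gio is a knave.

Mira is a knave; "Ivan is a knight" is False, as required.
Nora is a knight; "exactly one of Soren and Hollis is a knight, and Gio is a knave" is true, as required.
As a knave, Hollis's statement "Hollis and Gio are both knights or both knaves, and Hollis is a knight" should be False; it is.
Hira is a knight; "Mira or Nora is a knight" is true, as required.
Ivan (knave): "Soren is a knave, and Mira and Hollis are different types" — False. ✓
Soren is a knight, so "if Hira is a knave, then Hollis and Ivan are both knights or both knaves" must be true — and it is.
Gio is a knave, so "exactly 0 of Mira, Nora, Hollis, Hira, Ivan, Soren, and Gio are knaves" must be False — and it is.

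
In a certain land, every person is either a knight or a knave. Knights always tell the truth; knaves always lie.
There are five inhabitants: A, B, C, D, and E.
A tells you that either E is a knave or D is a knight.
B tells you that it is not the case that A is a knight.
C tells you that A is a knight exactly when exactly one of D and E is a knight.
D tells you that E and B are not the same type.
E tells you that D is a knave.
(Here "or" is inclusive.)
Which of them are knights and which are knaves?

A is a knave, B is a knight, C is a knave, D is a knave, and E is a knight.

Since A is a knave, "either E is a knave or D is a knight" needs to be False, which holds.
B is a knight, so "it is not the case that A is a knight" must be True — and it is.
Since C is a knave, "A is a knight exactly when exactly one of D and E is a knight" needs to be False, which holds.
D is a knave; "E and B are not the same type" is False, as required.
E is a knight, and the claim "D is a knave" is indeed True.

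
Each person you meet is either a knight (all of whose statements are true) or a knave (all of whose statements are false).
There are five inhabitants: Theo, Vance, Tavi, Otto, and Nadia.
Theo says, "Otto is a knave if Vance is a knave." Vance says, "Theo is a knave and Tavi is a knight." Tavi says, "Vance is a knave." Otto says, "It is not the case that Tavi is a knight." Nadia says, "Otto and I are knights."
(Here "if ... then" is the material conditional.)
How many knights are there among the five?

The unique consistent assignment is Theo=knight, Vance=knave, Tavi=knight, Otto=knave, Nadia=knave.
That has 2 knights.

2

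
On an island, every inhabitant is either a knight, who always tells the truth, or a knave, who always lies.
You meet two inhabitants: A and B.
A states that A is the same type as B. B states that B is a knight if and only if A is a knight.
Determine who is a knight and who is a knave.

Knights: A and B. Knaves: none.

Suppose A is a knave. Then A's statement "A is the same type as B" would have to be false. Checking the 2 ways to assign the others, none is consistent with every speaker.
(For instance, with B=knight, B's claim "B is a knight if and only if A is a knight" comes out false where it would need to be true.)
So A must be a knight, making "A is the same type as B" true. Taking A=knight, B=knight, each remaining statement checks out:
  B (knight): "B is a knight if and only if A is a knight" — true. ✓
This is the unique consistent assignment.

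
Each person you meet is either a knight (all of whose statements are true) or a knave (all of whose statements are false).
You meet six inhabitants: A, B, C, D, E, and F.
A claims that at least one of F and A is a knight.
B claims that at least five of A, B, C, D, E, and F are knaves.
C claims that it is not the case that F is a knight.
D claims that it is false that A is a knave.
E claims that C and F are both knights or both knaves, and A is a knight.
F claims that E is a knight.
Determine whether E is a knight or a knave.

E is a knave.

Consistent assignments: {A=knight, B=knave, C=knight, D=knight, E=knave, F=knave}
In every consistent assignment, E is a knave.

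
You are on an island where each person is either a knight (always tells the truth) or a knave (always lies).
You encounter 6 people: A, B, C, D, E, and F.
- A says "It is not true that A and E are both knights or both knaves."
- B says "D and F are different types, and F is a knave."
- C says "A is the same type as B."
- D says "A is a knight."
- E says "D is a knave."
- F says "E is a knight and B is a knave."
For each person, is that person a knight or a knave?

A is a knight, B is a knight, C is a knight, D is a knight, E is a knave, and F is a knave.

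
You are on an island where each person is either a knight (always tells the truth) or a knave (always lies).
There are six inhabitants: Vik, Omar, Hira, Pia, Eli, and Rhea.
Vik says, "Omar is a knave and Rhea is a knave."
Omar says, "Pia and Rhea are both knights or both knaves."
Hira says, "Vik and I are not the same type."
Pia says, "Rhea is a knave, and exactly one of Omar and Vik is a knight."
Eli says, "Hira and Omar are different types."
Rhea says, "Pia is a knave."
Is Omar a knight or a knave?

Omar is a knave.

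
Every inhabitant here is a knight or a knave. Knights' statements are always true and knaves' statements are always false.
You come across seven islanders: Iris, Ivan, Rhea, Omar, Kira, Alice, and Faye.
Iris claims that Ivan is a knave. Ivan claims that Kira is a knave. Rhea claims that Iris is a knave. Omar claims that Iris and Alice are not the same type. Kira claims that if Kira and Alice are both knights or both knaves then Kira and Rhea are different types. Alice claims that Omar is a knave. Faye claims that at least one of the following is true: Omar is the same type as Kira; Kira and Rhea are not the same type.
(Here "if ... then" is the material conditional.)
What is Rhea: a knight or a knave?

Rhea is a knave.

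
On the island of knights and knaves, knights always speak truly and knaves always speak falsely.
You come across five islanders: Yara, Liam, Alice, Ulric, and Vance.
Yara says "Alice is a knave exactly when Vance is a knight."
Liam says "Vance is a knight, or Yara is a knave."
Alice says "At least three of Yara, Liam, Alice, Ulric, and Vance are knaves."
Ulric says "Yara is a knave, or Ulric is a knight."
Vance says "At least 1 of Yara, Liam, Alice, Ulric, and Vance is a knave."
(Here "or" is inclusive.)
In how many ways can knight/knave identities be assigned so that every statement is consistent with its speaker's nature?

2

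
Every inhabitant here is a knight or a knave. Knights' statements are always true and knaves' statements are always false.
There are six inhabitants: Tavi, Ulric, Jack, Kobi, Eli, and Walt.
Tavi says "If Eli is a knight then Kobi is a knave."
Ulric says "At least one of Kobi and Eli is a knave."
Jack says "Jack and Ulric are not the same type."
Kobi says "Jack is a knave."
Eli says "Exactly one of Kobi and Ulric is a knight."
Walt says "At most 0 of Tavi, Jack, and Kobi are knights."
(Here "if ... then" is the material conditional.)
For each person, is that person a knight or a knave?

Tavi is a knave, Ulric is a knave, Jack is a knave, Kobi is a knight, Eli is a knight, and Walt is a knave.

Tavi (knave): "if Eli is a knight then Kobi is a knave" — false. ✓
Since Ulric is a knave, "at least one of Kobi and Eli is a knave" needs to be false, which holds.
As a knave, Jack's statement "Jack and Ulric are not the same type" should be false; it is.
Kobi is a knight; "Jack is a knave" is true, as required.
Eli is a knight; "exactly one of Kobi and Ulric is a knight" is true, as required.
Since Walt is a knave, "at most 0 of Tavi, Jack, and Kobi are knights" needs to be false, which holds.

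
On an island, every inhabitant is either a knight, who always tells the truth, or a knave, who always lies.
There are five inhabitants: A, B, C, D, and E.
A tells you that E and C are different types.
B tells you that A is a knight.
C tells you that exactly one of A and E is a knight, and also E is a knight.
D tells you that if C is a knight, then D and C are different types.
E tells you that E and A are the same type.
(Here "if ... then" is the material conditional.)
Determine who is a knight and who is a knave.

A is a knight, B is a knight, C is a knave, D is a knight, and E is a knight.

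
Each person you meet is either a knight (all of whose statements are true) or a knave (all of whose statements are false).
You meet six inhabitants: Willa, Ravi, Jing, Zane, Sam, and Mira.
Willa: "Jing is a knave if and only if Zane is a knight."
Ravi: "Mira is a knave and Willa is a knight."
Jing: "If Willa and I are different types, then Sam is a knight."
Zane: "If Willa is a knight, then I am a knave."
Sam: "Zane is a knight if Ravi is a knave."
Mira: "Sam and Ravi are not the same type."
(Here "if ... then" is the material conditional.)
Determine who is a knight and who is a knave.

Knights: Jing, Zane, Sam, and Mira. Knaves: Willa and Ravi.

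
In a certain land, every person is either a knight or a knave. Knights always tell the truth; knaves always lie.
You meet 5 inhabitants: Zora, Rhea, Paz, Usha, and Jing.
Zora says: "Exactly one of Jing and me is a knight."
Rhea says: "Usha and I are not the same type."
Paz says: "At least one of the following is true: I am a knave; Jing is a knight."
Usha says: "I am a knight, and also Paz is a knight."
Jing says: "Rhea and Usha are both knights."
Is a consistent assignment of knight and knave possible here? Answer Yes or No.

No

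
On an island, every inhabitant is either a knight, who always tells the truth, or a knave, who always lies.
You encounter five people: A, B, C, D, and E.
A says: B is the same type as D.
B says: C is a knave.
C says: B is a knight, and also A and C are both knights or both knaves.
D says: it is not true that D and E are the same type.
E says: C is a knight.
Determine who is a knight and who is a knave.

Knights: A, B, and D. Knaves: C and E.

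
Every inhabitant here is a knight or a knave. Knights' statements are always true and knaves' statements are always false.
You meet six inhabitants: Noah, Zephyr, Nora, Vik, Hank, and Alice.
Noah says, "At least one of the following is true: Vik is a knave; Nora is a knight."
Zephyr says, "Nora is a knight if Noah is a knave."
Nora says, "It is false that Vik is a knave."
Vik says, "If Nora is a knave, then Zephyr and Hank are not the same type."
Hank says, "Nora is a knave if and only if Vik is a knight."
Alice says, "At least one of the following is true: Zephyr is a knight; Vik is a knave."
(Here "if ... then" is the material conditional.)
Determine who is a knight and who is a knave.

Noah is a knight, Zephyr is a knight, Nora is a knight, Vik is a knight, Hank is a knave, and Alice is a knight.

Noah is a knight, so "at least one of the following is true: Vik is a knave; Nora is a knight" must be true — and it is.
Zephyr is a knight; "Nora is a knight if Noah is a knave" is true, as required.
Nora (knight): "it is false that Vik is a knave" — true. ✓
Since Vik is a knight, "if Nora is a knave, then Zephyr and Hank are not the same type" needs to be true, which holds.
Hank is a knave; "Nora is a knave if and only if Vik is a knight" is False, as required.
Alice is a knight; "at least one of the following is true: Zephyr is a knight; Vik is a knave" is true, as required.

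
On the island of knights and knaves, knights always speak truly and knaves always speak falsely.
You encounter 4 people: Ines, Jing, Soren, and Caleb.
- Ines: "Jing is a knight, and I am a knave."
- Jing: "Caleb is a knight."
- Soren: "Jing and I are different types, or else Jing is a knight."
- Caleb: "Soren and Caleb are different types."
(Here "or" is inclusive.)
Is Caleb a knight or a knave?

Consistent assignments: {Ines=knave, Jing=knave, Soren=knave, Caleb=knave}
In every consistent assignment, Caleb is a knave.

Caleb is a knave.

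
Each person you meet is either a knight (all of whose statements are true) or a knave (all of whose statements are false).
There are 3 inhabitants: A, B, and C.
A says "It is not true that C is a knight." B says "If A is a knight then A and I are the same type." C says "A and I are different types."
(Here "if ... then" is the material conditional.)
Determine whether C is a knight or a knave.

C is a knight.

Consistent assignments: {A=knave, B=knight, C=knight}
In every consistent assignment, C is a knight.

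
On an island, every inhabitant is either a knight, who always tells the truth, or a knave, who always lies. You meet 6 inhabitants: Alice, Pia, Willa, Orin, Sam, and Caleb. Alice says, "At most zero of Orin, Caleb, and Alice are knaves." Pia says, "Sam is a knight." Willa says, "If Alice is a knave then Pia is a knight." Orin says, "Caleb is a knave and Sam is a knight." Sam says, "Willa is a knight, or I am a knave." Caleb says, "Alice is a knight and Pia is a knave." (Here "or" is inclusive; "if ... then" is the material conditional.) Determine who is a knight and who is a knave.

Alice is a knave, Pia is a knight, Willa is a knight, Orin is a knight, Sam is a knight, and Caleb is a knave.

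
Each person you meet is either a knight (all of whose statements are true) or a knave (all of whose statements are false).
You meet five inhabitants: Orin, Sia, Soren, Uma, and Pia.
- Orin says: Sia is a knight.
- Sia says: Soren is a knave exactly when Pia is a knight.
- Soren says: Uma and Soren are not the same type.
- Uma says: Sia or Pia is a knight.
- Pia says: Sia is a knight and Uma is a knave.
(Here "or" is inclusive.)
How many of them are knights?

0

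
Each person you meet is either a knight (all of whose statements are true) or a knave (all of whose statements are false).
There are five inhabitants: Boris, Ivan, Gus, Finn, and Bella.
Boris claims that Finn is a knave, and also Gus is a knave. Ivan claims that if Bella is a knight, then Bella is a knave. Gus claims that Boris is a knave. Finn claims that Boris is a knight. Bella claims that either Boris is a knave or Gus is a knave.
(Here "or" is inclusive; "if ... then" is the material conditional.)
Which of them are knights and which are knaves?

Boris is a knave, Ivan is a knave, Gus is a knight, Finn is a knave, and Bella is a knight.

As a knave, Boris's statement "Finn is a knave, and also Gus is a knave" should be False; it is.
Ivan is a knave, and the claim "if Bella is a knight, then Bella is a knave" is indeed False.
Gus (knight): "Boris is a knave" — true. ✓
Finn is a knave, so "Boris is a knight" must be False — and it is.
Bella (knight): "either Boris is a knave or Gus is a knave" — true. ✓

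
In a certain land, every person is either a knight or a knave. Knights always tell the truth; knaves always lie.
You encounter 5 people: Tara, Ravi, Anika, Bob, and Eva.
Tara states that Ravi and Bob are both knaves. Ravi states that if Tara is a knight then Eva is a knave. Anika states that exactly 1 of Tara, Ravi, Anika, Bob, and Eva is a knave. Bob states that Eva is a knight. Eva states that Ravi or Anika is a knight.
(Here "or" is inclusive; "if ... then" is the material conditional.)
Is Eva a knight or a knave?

Consistent assignments: {Tara=knave, Ravi=knight, Anika=knight, Bob=knight, Eva=knight}; {Tara=knave, Ravi=knight, Anika=knave, Bob=knight, Eva=knight}
In every consistent assignment, Eva is a knight.

Eva is a knight.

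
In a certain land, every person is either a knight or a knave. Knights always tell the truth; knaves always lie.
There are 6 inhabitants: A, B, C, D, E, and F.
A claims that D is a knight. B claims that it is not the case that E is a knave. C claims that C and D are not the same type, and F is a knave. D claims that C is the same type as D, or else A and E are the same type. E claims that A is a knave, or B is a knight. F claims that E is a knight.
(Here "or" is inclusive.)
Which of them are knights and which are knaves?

A is a knight, B is a knight, C is a knave, D is a knight, E is a knight, and F is a knight.

A is a knight, and the claim "D is a knight" is indeed True.
B is a knight, so "it is not the case that E is a knave" must be True — and it is.
C is a knave, so "C and D are not the same type, and F is a knave" must be false — and it is.
D (knight): "C is the same type as D, or else A and E are the same type" — True. ✓
Since E is a knight, "A is a knave, or B is a knight" needs to be True, which holds.
As a knight, F's statement "E is a knight" should be True; it is.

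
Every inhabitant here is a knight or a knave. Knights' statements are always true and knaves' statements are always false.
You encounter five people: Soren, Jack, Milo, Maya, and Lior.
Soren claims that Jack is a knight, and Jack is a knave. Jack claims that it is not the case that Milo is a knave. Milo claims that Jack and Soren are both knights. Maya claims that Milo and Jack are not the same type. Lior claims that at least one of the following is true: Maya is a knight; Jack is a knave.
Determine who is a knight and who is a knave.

Soren is a knave; "Jack is a knight, and Jack is a knave" is false, as required.
Jack is a knave, so "it is not the case that Milo is a knave" must be false — and it is.
As a knave, Milo's statement "Jack and Soren are both knights" should be false; it is.
Maya is a knave; "Milo and Jack are not the same type" is false, as required.
Lior is a knight, so "at least one of the following is true: Maya is a knight; Jack is a knave" must be true — and it is.

Soren is a knave, Jack is a knave, Milo is a knave, Maya is a knave, and Lior is a knight.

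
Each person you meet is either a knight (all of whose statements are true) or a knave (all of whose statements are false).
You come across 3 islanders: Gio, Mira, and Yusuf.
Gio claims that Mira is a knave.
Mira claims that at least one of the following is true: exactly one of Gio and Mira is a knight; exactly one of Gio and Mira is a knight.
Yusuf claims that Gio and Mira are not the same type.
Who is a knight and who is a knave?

Suppose Gio is a knight. Then Gio's statement "Mira is a knave" would have to be true. Checking the 4 ways to assign the others, none is consistent with every speaker.
(For instance, with Mira=knight, Yusuf=knight, Gio's claim "Mira is a knave" comes out false where it would need to be true.)
So Gio must be a knave, making "Mira is a knave" false. Taking Gio=knave, Mira=knight, Yusuf=knight, each remaining statement checks out:
  Mira (knight): "at least one of the following is true: exactly one of Gio and Mira is a knight; exactly one of Gio and Mira is a knight" — true. ✓
  Yusuf (knight): "Gio and Mira are not the same type" — true. ✓
This is the unique consistent assignment.

Gio is a knave, Mira is a knight, and Yusuf is a knight.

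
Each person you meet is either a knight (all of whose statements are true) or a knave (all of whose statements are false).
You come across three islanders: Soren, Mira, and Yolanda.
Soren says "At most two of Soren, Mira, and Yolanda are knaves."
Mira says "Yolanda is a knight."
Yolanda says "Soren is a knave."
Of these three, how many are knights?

The unique consistent assignment is Soren=knight, Mira=knave, Yolanda=knave.
That has 1 knight.

1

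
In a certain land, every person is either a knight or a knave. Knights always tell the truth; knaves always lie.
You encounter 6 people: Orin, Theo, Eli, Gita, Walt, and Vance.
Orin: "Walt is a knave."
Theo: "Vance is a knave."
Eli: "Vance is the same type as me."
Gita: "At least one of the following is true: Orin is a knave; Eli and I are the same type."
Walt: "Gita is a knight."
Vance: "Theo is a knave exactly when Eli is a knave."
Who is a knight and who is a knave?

As a knave, Orin's statement "Walt is a knave" should be False; it is.
As a knave, Theo's statement "Vance is a knave" should be False; it is.
Since Eli is a knave, "Vance is the same type as me" needs to be False, which holds.
Gita is a knight, so "at least one of the following is true: Orin is a knave; Eli and I are the same type" must be True — and it is.
Walt (knight): "Gita is a knight" — True. ✓
As a knight, Vance's statement "Theo is a knave exactly when Eli is a knave" should be True; it is.

Orin is a knave, Theo is a knave, Eli is a knave, Gita is a knight, Walt is a knight, and Vance is a knight.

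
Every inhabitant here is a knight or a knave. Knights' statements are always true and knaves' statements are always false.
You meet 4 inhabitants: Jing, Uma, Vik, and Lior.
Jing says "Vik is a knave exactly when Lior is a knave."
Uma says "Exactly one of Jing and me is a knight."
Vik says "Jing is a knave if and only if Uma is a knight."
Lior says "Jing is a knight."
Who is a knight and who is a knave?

Suppose Jing is a knight. Then Jing's statement "Vik is a knave exactly when Lior is a knave" would have to be true. Checking the 8 ways to assign the others, none is consistent with every speaker.
(For instance, with Uma=knight, Vik=knight, Lior=knave, Jing's claim "Vik is a knave exactly when Lior is a knave" comes out false where it would need to be true.)
So Jing must be a knave, making "Vik is a knave exactly when Lior is a knave" false. Taking Jing=knave, Uma=knight, Vik=knight, Lior=knave, each remaining statement checks out:
  Uma (knight): "exactly one of Jing and me is a knight" — true. ✓
  Vik (knight): "Jing is a knave if and only if Uma is a knight" — true. ✓
  Lior (knave): "Jing is a knight" — false. ✓
This is the unique consistent assignment.

Jing is a knave, Uma is a knight, Vik is a knight, and Lior is a knave.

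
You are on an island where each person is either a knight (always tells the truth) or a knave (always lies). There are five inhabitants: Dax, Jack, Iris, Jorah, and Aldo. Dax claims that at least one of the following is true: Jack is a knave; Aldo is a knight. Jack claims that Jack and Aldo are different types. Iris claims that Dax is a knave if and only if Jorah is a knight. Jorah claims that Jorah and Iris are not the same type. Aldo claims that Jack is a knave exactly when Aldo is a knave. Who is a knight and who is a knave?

Dax is a knave, Jack is a knight, Iris is a knave, Jorah is a knave, and Aldo is a knave.

Dax is a knave, and the claim "at least one of the following is true: Jack is a knave; Aldo is a knight" is indeed False.
Since Jack is a knight, "Jack and Aldo are different types" needs to be True, which holds.
Iris (knave): "Dax is a knave if and only if Jorah is a knight" — False. ✓
Jorah is a knave; "Jorah and Iris are not the same type" is False, as required.
Aldo is a knave, and the claim "Jack is a knave exactly when Aldo is a knave" is indeed False.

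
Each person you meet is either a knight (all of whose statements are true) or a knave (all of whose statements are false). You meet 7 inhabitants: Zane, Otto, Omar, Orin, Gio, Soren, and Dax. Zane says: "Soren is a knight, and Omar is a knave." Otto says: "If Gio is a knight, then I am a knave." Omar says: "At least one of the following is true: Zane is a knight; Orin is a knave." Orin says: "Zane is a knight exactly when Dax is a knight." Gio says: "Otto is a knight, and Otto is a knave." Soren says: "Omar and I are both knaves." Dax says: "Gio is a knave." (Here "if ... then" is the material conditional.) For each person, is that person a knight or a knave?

Zane is a knave, so "Soren is a knight, and Omar is a knave" must be false — and it is.
As a knight, Otto's statement "if Gio is a knight, then I am a knave" should be true; it is.
Omar is a knight, and the claim "at least one of the following is true: Zane is a knight; Orin is a knave" is indeed true.
As a knave, Orin's statement "Zane is a knight exactly when Dax is a knight" should be false; it is.
As a knave, Gio's statement "Otto is a knight, and Otto is a knave" should be false; it is.
Soren is a knave; "Omar and I are both knaves" is false, as required.
Dax is a knight, and the claim "Gio is a knave" is indeed true.

Zane is a knave, Otto is a knight, Omar is a knight, Orin is a knave, Gio is a knave, Soren is a knave, and Dax is a knight.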